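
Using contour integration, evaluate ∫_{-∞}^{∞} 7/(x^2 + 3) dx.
Let f(z) = 7/(z^2 + 3). The denominator has no real zeros and deg Q - deg P = 2 ≥ 2, so the integral of f over the upper semicircle |z| = R tends to 0 as R → ∞. Closing the contour in the upper half-plane,
  ∫_{-∞}^{∞} f(x) dx = 2πi · Σ Res(f, z_k)  over the poles with Im z_k > 0.

Zeros of the denominator: z^2 + 3 = 0 gives z = ±sqrt(3)*I.
Upper half-plane: z = sqrt(3)*I (simple).

Each pole is a simple zero of Q(z) = z^2 + 3, so Res(f, z₀) = P(z₀)/Q'(z₀) with P(z) = 7, Q'(z) = 2*z:
  Res(f, sqrt(3)*I) = (7)/(2*sqrt(3)*I) = -7*sqrt(3)*I/6

∫_{-∞}^{∞} f(x) dx = 2πi · (-7*sqrt(3)*I/6) = 7*sqrt(3)*pi/3

Final answer: 7*sqrt(3)*pi/3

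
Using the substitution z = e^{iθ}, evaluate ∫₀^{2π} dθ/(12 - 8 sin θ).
Call the integral J. The integrand is 2π-periodic and we integrate over a full period, so shifting θ does not change the value (θ → θ + π/2 turns sin θ into cos θ; θ → θ + π flips the sign of the trig term). Hence
  J = ∫₀^{2π} dθ/(12 + 8 cos θ).
Put z = e^{iθ}: then cos θ = (z + 1/z)/2, dθ = dz/(iz), and z runs once counterclockwise around |z| = 1:
  J = ∮_{|z|=1} 1/(12 + 8*(z + 1/z)/2) · dz/(iz) = (2/i) ∮_{|z|=1} dz/(8*z^2 + 24*z + 8).
The roots of 8*z^2 + 24*z + 8 are z = (-12 ± sqrt(12^2 - 8^2))/8, with sqrt(80) = 4*sqrt(5); their product is 1, so only z₊ = -3/2 + sqrt(5)/2 lies inside the unit circle (z₋ = -3/2 - sqrt(5)/2 lies outside).
z₊ is a simple zero of q(z) = 8*z^2 + 24*z + 8, so Res(1/q, z₊) = 1/q'(z₊) with q'(z) = 16*z + 24; and q'(z₊) = 8*(z₊ - z₋) = 8*sqrt(5).
Therefore J = (2/i) · 2πi · 1/(8*sqrt(5)) = 2*pi/(4*sqrt(5)) = sqrt(5)*pi/10

Final answer: sqrt(5)*pi/10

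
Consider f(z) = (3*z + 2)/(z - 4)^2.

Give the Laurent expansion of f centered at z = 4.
14/(z - 4)^2 + 3/(z - 4)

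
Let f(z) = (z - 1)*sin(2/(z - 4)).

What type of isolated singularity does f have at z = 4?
Let u = z - 4. Then
  sin(2/u) = Σ_{k≥0} (-1)^k (2)^(2k+1)/((2k+1)!·u^(2k+1)) = 2/u - 4/(3*u^3) + 4/(15*u^5) + ...
which has infinitely many negative powers of u, so sin(2/(z - 4)) has an essential singularity at z = 4.
The extra factor z - 1 is a nonzero polynomial; if the product had at most a pole at z = 4, dividing by that polynomial would leave sin(2/(z - 4)) with at most a pole too — contradiction. (Equivalently, the product's Laurent series still has infinitely many negative powers.)
So the singularity is essential.

Final answer: essential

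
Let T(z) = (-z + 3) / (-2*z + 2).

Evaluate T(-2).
5/6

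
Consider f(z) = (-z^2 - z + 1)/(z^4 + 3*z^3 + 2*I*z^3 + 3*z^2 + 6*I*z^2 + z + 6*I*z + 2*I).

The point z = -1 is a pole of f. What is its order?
3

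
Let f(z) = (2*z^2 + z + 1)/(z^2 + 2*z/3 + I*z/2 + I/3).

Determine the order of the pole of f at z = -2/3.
Factor the denominator:
  z^2 + 2*z/3 + I*z/2 + I/3 = (z + 2/3)*(z + I/2)

The numerator P(z) = 2*z^2 + z + 1 has P(-2/3) = 11/9 ≠ 0, so no factor of (z + 2/3) cancels.
Near z = -2/3 we can therefore write f(z) = g(z)/(z + 2/3) with g analytic at -2/3 and g(-2/3) ≠ 0 (g is the numerator divided by the remaining denominator factors).

Hence z = -2/3 is a pole of order 1.

Final answer: 1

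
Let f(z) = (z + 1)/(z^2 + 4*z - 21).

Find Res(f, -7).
Write f(z) = P(z)/Q(z) with P(z) = z + 1 and Q(z) = z^2 + 4*z - 21.
The denominator factors as Q(z) = (z - 3)*(z + 7), so z = -7 is a simple zero of Q and P is analytic there; z = -7 is therefore a simple pole and
  Res(f, z₀) = P(z₀)/Q'(z₀).

Q'(z) = 2*z + 4, so Q'(-7) = -10.
P(-7) = -6.

Res(f, -7) = (-6)/(-10) = 3/5

Final answer: 3/5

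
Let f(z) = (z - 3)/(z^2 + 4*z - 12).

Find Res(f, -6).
Write f(z) = P(z)/Q(z) with P(z) = z - 3 and Q(z) = z^2 + 4*z - 12.
The denominator factors as Q(z) = (z + 6)*(z - 2), so z = -6 is a simple zero of Q and P is analytic there; z = -6 is therefore a simple pole and
  Res(f, z₀) = P(z₀)/Q'(z₀).

Q'(z) = 2*z + 4, so Q'(-6) = -8.
P(-6) = -9.

Res(f, -6) = (-9)/(-8) = 9/8

Final answer: 9/8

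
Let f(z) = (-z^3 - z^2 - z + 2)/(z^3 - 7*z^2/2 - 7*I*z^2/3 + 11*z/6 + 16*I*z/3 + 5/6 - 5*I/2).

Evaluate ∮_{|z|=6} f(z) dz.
pi*(14/3 - 9*I)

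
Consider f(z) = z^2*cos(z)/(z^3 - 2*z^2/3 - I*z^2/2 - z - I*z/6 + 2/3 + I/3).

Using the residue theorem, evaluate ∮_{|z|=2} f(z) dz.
By the residue theorem, ∮_C f(z) dz = 2πi · (sum of the residues of f at the poles inside |z| = 2).

The denominator factors as (z - 2/3)*(z + 1)*(z - 1 - I/2), so the singularities of f are simple poles at z = 2/3, z = -1, z = 1 + I/2.
  |2/3|² = 4/9 < 4 = 2², so this pole is inside the contour.
  |-1|² = 1 < 4 = 2², so this pole is inside the contour.
  |1 + I/2|² = 5/4 < 4 = 2², so this pole is inside the contour.

With P(z) = z^2*cos(z) and Q(z) = z^3 - 2*z^2/3 - I*z^2/2 - z - I*z/6 + 2/3 + I/3, each pole is simple, so Res(f, z₀) = P(z₀)/Q'(z₀) with Q'(z) = 3*z^2 - 4*z/3 - I*z - 1 - I/6.
  Res(f, 2/3) = P(2/3)/Q'(2/3) = (4*cos(2/3)/9)/(-5/9 - 5*I/6) = (-16/65 + 24*I/65)*cos(2/3)
  Res(f, -1) = P(-1)/Q'(-1) = (cos(1))/(10/3 + 5*I/6) = (24/85 - 6*I/85)*cos(1)
  Res(f, 1 + I/2) = P(1 + I/2)/Q'(1 + I/2) = ((3/4 + I)*cos(1 + I/2))/(5/12 + 7*I/6) = (213/221 - 66*I/221)*cos(1 + I/2)

Sum of residues inside C: (213/221 - 66*I/221)*cos(1 + I/2) + (24/85 - 6*I/85)*cos(1) + (-16/65 + 24*I/65)*cos(2/3)
∮_C f(z) dz = 2πi · ((213/221 - 66*I/221)*cos(1 + I/2) + (24/85 - 6*I/85)*cos(1) + (-16/65 + 24*I/65)*cos(2/3)) = pi*(-48/65 - 32*I/65)*cos(2/3) + pi*(12/85 + 48*I/85)*cos(1) + pi*(132/221 + 426*I/221)*cos(1 + I/2)

Final answer: pi*(-48/65 - 32*I/65)*cos(2/3) + pi*(12/85 + 48*I/85)*cos(1) + pi*(132/221 + 426*I/221)*cos(1 + I/2)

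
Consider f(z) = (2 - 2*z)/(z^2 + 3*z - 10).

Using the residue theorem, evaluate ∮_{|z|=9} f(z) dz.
By the residue theorem, ∮_C f(z) dz = 2πi · (sum of the residues of f at the poles inside |z| = 9).

The denominator factors as (z + 5)*(z - 2), so the singularities of f are simple poles at z = -5, z = 2.
  |-5|² = 25 < 81 = 9², so this pole is inside the contour.
  |2|² = 4 < 81 = 9², so this pole is inside the contour.

With P(z) = 2 - 2*z and Q(z) = z^2 + 3*z - 10, each pole is simple, so Res(f, z₀) = P(z₀)/Q'(z₀) with Q'(z) = 2*z + 3.
  Res(f, -5) = P(-5)/Q'(-5) = (12)/(-7) = -12/7
  Res(f, 2) = P(2)/Q'(2) = (-2)/(7) = -2/7

Sum of residues inside C: -2
∮_C f(z) dz = 2πi · (-2) = -4*I*pi

Final answer: -4*I*pi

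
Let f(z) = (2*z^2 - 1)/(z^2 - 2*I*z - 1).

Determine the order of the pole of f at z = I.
Factor the denominator:
  z^2 - 2*I*z - 1 = (z - I)^2

The numerator P(z) = 2*z^2 - 1 has P(I) = -3 ≠ 0, so no factor of (z - I) cancels.
Near z = I we can therefore write f(z) = g(z)/(z - I)^2 with g analytic at I and g(I) ≠ 0 (g is just the numerator).

Hence z = I is a pole of order 2.

Final answer: 2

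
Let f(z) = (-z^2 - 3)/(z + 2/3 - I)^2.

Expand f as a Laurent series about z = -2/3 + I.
Put w = z - (-2/3 + I), i.e. z = w - 2/3 + I. The denominator is w^2, so it suffices to rewrite the numerator in powers of w.

P(z) = -z^2 - 3
P(w - 2/3 + I) = -22/9 + 4*I/3 + (4/3 - 2*I)*w - w^2

Dividing each term by w^2:
  f = (-22/9 + 4*I/3)/w^2 + (4/3 - 2*I)/w - 1

Substituting back w = z + 2/3 - I:
  f(z) = (-22/9 + 4*I/3)/(z + 2/3 - I)^2 + (4/3 - 2*I)/(z + 2/3 - I) - 1

The series is finite because the numerator is a polynomial; the negative powers form the principal part, and the coefficient of 1/(z + 2/3 - I) gives Res(f, -2/3 + I) = 4/3 - 2*I.

Final answer: (-22/9 + 4*I/3)/(z + 2/3 - I)^2 + (4/3 - 2*I)/(z + 2/3 - I) - 1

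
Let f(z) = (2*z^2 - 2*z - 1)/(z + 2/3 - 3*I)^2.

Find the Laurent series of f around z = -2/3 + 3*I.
Put w = z - (-2/3 + 3*I), i.e. z = w - 2/3 + 3*I. The denominator is w^2, so it suffices to rewrite the numerator in powers of w.

P(z) = 2*z^2 - 2*z - 1
P(w - 2/3 + 3*I) = -151/9 - 14*I + (-14/3 + 12*I)*w + 2*w^2

Dividing each term by w^2:
  f = (-151/9 - 14*I)/w^2 + (-14/3 + 12*I)/w + 2

Substituting back w = z + 2/3 - 3*I:
  f(z) = (-151/9 - 14*I)/(z + 2/3 - 3*I)^2 + (-14/3 + 12*I)/(z + 2/3 - 3*I) + 2

The series is finite because the numerator is a polynomial; the negative powers form the principal part, and the coefficient of 1/(z + 2/3 - 3*I) gives Res(f, -2/3 + 3*I) = -14/3 + 12*I.

Final answer: (-151/9 - 14*I)/(z + 2/3 - 3*I)^2 + (-14/3 + 12*I)/(z + 2/3 - 3*I) + 2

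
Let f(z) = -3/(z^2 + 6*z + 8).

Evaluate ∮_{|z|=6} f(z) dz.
0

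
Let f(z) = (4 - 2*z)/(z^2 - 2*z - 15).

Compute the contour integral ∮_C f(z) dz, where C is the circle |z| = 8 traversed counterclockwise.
By the residue theorem, ∮_C f(z) dz = 2πi · (sum of the residues of f at the poles inside |z| = 8).

The denominator factors as (z - 5)*(z + 3), so the singularities of f are simple poles at z = 5, z = -3.
  |5|² = 25 < 64 = 8², so this pole is inside the contour.
  |-3|² = 9 < 64 = 8², so this pole is inside the contour.

With P(z) = 4 - 2*z and Q(z) = z^2 - 2*z - 15, each pole is simple, so Res(f, z₀) = P(z₀)/Q'(z₀) with Q'(z) = 2*z - 2.
  Res(f, 5) = P(5)/Q'(5) = (-6)/(8) = -3/4
  Res(f, -3) = P(-3)/Q'(-3) = (10)/(-8) = -5/4

Sum of residues inside C: -2
∮_C f(z) dz = 2πi · (-2) = -4*I*pi

Final answer: -4*I*pi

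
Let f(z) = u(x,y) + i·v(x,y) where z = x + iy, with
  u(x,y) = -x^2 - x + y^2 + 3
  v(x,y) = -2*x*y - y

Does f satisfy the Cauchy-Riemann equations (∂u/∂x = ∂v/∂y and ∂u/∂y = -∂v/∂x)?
∂u/∂x = -2*x - 1
∂v/∂y = -2*x - 1
∂u/∂y = 2*y
∂v/∂x = -2*y
∂u/∂x = ∂v/∂y and ∂u/∂y = -∂v/∂x hold identically; f is analytic.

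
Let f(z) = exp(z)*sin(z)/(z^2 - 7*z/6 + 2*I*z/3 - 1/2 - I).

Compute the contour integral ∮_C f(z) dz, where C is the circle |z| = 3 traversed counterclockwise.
By the residue theorem, ∮_C f(z) dz = 2πi · (sum of the residues of f at the poles inside |z| = 3).

The denominator factors as (z + 1/3 + 2*I/3)*(z - 3/2), so the singularities of f are simple poles at z = -1/3 - 2*I/3, z = 3/2.
  |-1/3 - 2*I/3|² = 5/9 < 9 = 3², so this pole is inside the contour.
  |3/2|² = 9/4 < 9 = 3², so this pole is inside the contour.

With P(z) = exp(z)*sin(z) and Q(z) = z^2 - 7*z/6 + 2*I*z/3 - 1/2 - I, each pole is simple, so Res(f, z₀) = P(z₀)/Q'(z₀) with Q'(z) = 2*z - 7/6 + 2*I/3.
  Res(f, -1/3 - 2*I/3) = P(-1/3 - 2*I/3)/Q'(-1/3 - 2*I/3) = (-exp(-1/3 - 2*I/3)*sin(1/3 + 2*I/3))/(-11/6 - 2*I/3) = (66/137 - 24*I/137)*exp(-1/3 - 2*I/3)*sin(1/3 + 2*I/3)
  Res(f, 3/2) = P(3/2)/Q'(3/2) = (exp(3/2)*sin(3/2))/(11/6 + 2*I/3) = (66/137 - 24*I/137)*exp(3/2)*sin(3/2)

Sum of residues inside C: (66/137 - 24*I/137)*exp(3/2)*sin(3/2) + (66/137 - 24*I/137)*exp(-1/3 - 2*I/3)*sin(1/3 + 2*I/3)
∮_C f(z) dz = 2πi · ((66/137 - 24*I/137)*exp(3/2)*sin(3/2) + (66/137 - 24*I/137)*exp(-1/3 - 2*I/3)*sin(1/3 + 2*I/3)) = pi*(48/137 + 132*I/137)*exp(-1/3 - 2*I/3)*sin(1/3 + 2*I/3) + pi*(48/137 + 132*I/137)*exp(3/2)*sin(3/2)

Final answer: pi*(48/137 + 132*I/137)*exp(-1/3 - 2*I/3)*sin(1/3 + 2*I/3) + pi*(48/137 + 132*I/137)*exp(3/2)*sin(3/2)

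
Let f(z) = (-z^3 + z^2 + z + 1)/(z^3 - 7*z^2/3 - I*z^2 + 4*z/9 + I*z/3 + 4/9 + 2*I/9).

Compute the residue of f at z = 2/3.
Write f(z) = P(z)/Q(z) with P(z) = -z^3 + z^2 + z + 1 and Q(z) = z^3 - 7*z^2/3 - I*z^2 + 4*z/9 + I*z/3 + 4/9 + 2*I/9.
The denominator factors as Q(z) = (z - 2/3)*(z - 2 - I)*(z + 1/3), so z = 2/3 is a simple zero of Q and P is analytic there; z = 2/3 is therefore a simple pole and
  Res(f, z₀) = P(z₀)/Q'(z₀).

Q'(z) = 3*z^2 - 14*z/3 - 2*I*z + 4/9 + I/3, so Q'(2/3) = -4/3 - I.
P(2/3) = 49/27.

Res(f, 2/3) = (49/27)/(-4/3 - I) = -196/225 + 49*I/75

Final answer: -196/225 + 49*I/75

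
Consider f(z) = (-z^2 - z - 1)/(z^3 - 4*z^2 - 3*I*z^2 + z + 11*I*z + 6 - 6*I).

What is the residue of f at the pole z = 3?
-4/5 - 7*I/5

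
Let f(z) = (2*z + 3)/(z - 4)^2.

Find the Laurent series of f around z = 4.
11/(z - 4)^2 + 2/(z - 4)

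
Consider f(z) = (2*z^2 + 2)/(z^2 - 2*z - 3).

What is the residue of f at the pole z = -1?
Write f(z) = P(z)/Q(z) with P(z) = 2*z^2 + 2 and Q(z) = z^2 - 2*z - 3.
The denominator factors as Q(z) = (z - 3)*(z + 1), so z = -1 is a simple zero of Q and P is analytic there; z = -1 is therefore a simple pole and
  Res(f, z₀) = P(z₀)/Q'(z₀).

Q'(z) = 2*z - 2, so Q'(-1) = -4.
P(-1) = 4.

Res(f, -1) = (4)/(-4) = -1

Final answer: -1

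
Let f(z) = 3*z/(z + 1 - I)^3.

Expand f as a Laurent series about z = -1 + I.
Put w = z - (-1 + I), i.e. z = w - 1 + I. The denominator is w^3, so it suffices to rewrite the numerator in powers of w.

P(z) = 3*z
P(w - 1 + I) = -3 + 3*I + 3*w

Dividing each term by w^3:
  f = (-3 + 3*I)/w^3 + 3/w^2

Substituting back w = z + 1 - I:
  f(z) = (-3 + 3*I)/(z + 1 - I)^3 + 3/(z + 1 - I)^2

The series is finite because the numerator is a polynomial; the negative powers form the principal part.

Final answer: (-3 + 3*I)/(z + 1 - I)^3 + 3/(z + 1 - I)^2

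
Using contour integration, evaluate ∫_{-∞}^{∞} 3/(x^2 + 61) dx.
3*sqrt(61)*pi/61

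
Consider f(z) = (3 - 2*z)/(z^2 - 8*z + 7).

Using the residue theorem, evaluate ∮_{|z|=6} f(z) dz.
By the residue theorem, ∮_C f(z) dz = 2πi · (sum of the residues of f at the poles inside |z| = 6).

The denominator factors as (z - 1)*(z - 7), so the singularities of f are simple poles at z = 1, z = 7.
  |1|² = 1 < 36 = 6², so this pole is inside the contour.
  |7|² = 49 > 36 = 6², so this pole is outside the contour.

With P(z) = 3 - 2*z and Q(z) = z^2 - 8*z + 7, each pole is simple, so Res(f, z₀) = P(z₀)/Q'(z₀) with Q'(z) = 2*z - 8.
  Res(f, 1) = P(1)/Q'(1) = (1)/(-6) = -1/6

∮_C f(z) dz = 2πi · (-1/6) = -I*pi/3

Final answer: -I*pi/3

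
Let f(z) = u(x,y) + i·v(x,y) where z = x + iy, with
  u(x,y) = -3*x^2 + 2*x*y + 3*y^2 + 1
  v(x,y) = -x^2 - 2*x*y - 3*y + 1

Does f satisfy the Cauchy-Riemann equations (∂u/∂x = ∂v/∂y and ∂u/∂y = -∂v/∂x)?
∂u/∂x = -6*x + 2*y
∂v/∂y = -2*x - 3
∂u/∂y = 2*x + 6*y
∂v/∂x = -2*x - 2*y
∂u/∂x ≠ ∂v/∂y and ∂u/∂y ≠ -∂v/∂x; the Cauchy-Riemann equations are not satisfied, so f is not analytic.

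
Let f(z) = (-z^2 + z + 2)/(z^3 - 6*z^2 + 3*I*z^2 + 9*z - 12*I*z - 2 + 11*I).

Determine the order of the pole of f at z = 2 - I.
Factor the denominator:
  z^3 - 6*z^2 + 3*I*z^2 + 9*z - 12*I*z - 2 + 11*I = (z - 2 + I)^3

The numerator P(z) = -z^2 + z + 2 has P(2 - I) = 1 + 3*I ≠ 0, so no factor of (z - 2 + I) cancels.
Near z = 2 - I we can therefore write f(z) = g(z)/(z - 2 + I)^3 with g analytic at 2 - I and g(2 - I) ≠ 0 (g is just the numerator).

Hence z = 2 - I is a pole of order 3.

Final answer: 3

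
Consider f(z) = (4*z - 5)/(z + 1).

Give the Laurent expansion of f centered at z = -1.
Put w = z - (-1), i.e. z = w - 1. The denominator is w, so it suffices to rewrite the numerator in powers of w.

P(z) = 4*z - 5
P(w - 1) = -9 + 4*w

Dividing each term by w:
  f = -9/w + 4

Substituting back w = z + 1:
  f(z) = -9/(z + 1) + 4

The series is finite because the numerator is a polynomial; the negative powers form the principal part, and the coefficient of 1/(z + 1) gives Res(f, -1) = -9.

Final answer: -9/(z + 1) + 4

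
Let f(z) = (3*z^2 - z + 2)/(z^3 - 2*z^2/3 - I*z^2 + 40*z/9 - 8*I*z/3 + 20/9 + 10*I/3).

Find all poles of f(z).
The singularities of f are the zeros of the denominator. Factoring,
  z^3 - 2*z^2/3 - I*z^2 + 40*z/9 - 8*I*z/3 + 20/9 + 10*I/3 = (z - 1 - 3*I)*(z + 2/3 + I)*(z - 1/3 + I)
so the candidates are z = 1 + 3*I, z = -2/3 - I, z = 1/3 - I.

Check the numerator P(z) = 3*z^2 - z + 2 at each one:
  P(1 + 3*I) = -23 + 15*I ≠ 0, so z = 1 + 3*I is a (simple) pole.
  P(-2/3 - I) = 1 + 5*I ≠ 0, so z = -2/3 - I is a (simple) pole.
  P(1/3 - I) = -1 - I ≠ 0, so z = 1/3 - I is a (simple) pole.

Poles of f: {-2/3 - I, 1/3 - I, 1 + 3*I}

Final answer: {-2/3 - I, 1/3 - I, 1 + 3*I}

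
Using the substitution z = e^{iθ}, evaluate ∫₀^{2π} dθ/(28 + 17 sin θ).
2*sqrt(55)*pi/165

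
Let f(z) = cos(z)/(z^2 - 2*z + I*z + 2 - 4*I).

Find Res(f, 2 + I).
Write f(z) = P(z)/Q(z) with P(z) = cos(z) and Q(z) = z^2 - 2*z + I*z + 2 - 4*I.
The denominator factors as Q(z) = (z + 2*I)*(z - 2 - I), so z = 2 + I is a simple zero of Q and P is analytic there; z = 2 + I is therefore a simple pole and
  Res(f, z₀) = P(z₀)/Q'(z₀).

Q'(z) = 2*z - 2 + I, so Q'(2 + I) = 2 + 3*I.
P(2 + I) = cos(2 + I).

Res(f, 2 + I) = (cos(2 + I))/(2 + 3*I) = (2/13 - 3*I/13)*cos(2 + I)

Final answer: (2/13 - 3*I/13)*cos(2 + I)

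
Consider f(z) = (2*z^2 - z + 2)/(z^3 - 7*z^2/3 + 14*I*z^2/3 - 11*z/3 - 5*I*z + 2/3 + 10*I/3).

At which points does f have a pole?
The singularities of f are the zeros of the denominator. Factoring,
  z^3 - 7*z^2/3 + 14*I*z^2/3 - 11*z/3 - 5*I*z + 2/3 + 10*I/3 = (z - 1/3 - I/3)*(z + 2*I)*(z - 2 + 3*I)
so the candidates are z = 1/3 + I/3, z = -2*I, z = 2 - 3*I.

Check the numerator P(z) = 2*z^2 - z + 2 at each one:
  P(1/3 + I/3) = 5/3 + I/9 ≠ 0, so z = 1/3 + I/3 is a (simple) pole.
  P(-2*I) = -6 + 2*I ≠ 0, so z = -2*I is a (simple) pole.
  P(2 - 3*I) = -10 - 21*I ≠ 0, so z = 2 - 3*I is a (simple) pole.

Poles of f: {-2*I, 1/3 + I/3, 2 - 3*I}

Final answer: {-2*I, 1/3 + I/3, 2 - 3*I}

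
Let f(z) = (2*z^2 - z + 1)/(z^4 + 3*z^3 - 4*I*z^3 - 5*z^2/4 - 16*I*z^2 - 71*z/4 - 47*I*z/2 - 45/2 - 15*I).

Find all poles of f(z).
The singularities of f are the zeros of the denominator. Factoring,
  z^4 + 3*z^3 - 4*I*z^3 - 5*z^2/4 - 16*I*z^2 - 71*z/4 - 47*I*z/2 - 45/2 - 15*I = (z + 1 - 2*I)*(z + 3/2 + I)*(z - 3/2 - 3*I)*(z + 2)
so the candidates are z = -1 + 2*I, z = -3/2 - I, z = 3/2 + 3*I, z = -2.

Check the numerator P(z) = 2*z^2 - z + 1 at each one:
  P(-1 + 2*I) = -4 - 10*I ≠ 0, so z = -1 + 2*I is a (simple) pole.
  P(-3/2 - I) = 5 + 7*I ≠ 0, so z = -3/2 - I is a (simple) pole.
  P(3/2 + 3*I) = -14 + 15*I ≠ 0, so z = 3/2 + 3*I is a (simple) pole.
  P(-2) = 11 ≠ 0, so z = -2 is a (simple) pole.

Poles of f: {-2, -3/2 - I, -1 + 2*I, 3/2 + 3*I}

Final answer: {-2, -3/2 - I, -1 + 2*I, 3/2 + 3*I}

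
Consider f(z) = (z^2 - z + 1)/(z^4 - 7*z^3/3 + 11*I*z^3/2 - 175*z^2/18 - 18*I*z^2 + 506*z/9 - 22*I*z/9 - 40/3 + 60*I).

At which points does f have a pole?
{-2 - 2*I, 2/3 - 3*I, 2/3 - 2*I, 3 + 3*I/2}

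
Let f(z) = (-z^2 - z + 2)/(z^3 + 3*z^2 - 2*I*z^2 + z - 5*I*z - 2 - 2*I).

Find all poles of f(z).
The singularities of f are the zeros of the denominator. Factoring,
  z^3 + 3*z^2 - 2*I*z^2 + z - 5*I*z - 2 - 2*I = (z + 1 - I)*(z + 2)*(z - I)
so the candidates are z = -1 + I, z = -2, z = I.

Check the numerator P(z) = -z^2 - z + 2 at each one:
  P(-1 + I) = 3 + I ≠ 0, so z = -1 + I is a (simple) pole.
  P(-2) = 0, so the factor (z + 2) cancels and z = -2 is only a removable singularity, not a pole.
  P(I) = 3 - I ≠ 0, so z = I is a (simple) pole.

Poles of f: {-1 + I, I}

Final answer: {-1 + I, I}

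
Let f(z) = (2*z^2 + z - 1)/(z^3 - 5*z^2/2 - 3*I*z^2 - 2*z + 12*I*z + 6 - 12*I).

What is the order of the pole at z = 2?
2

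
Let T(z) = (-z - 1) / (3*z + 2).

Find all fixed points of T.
T(z) = z means -z - 1 = z*(3*z + 2), i.e.
  3*z^2 + 3*z + 1 = 0.
Discriminant: (3)^2 - 4*(3)*(1) = -3, so the roots are complex conjugates.
  z = (-3 ± I*sqrt(3))/(2*(3))
Fixed points: {-1/2 - sqrt(3)*I/6, -1/2 + sqrt(3)*I/6}

Final answer: {-1/2 - sqrt(3)*I/6, -1/2 + sqrt(3)*I/6}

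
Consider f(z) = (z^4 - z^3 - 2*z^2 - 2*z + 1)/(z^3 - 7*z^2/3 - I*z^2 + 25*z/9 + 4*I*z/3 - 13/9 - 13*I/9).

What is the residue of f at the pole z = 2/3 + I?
Write f(z) = P(z)/Q(z) with P(z) = z^4 - z^3 - 2*z^2 - 2*z + 1 and Q(z) = z^3 - 7*z^2/3 - I*z^2 + 25*z/9 + 4*I*z/3 - 13/9 - 13*I/9.
The denominator factors as Q(z) = (z - 1 - I)*(z - 2/3 + I)*(z - 2/3 - I), so z = 2/3 + I is a simple zero of Q and P is analytic there; z = 2/3 + I is therefore a simple pole and
  Res(f, z₀) = P(z₀)/Q'(z₀).

Q'(z) = 3*z^2 - 14*z/3 - 2*I*z + 25/9 + 4*I/3, so Q'(2/3 + I) = -2*I/3.
P(2/3 + I) = 82/81 - 175*I/27.

Res(f, 2/3 + I) = (82/81 - 175*I/27)/(-2*I/3) = 175/18 + 41*I/27

Final answer: 175/18 + 41*I/27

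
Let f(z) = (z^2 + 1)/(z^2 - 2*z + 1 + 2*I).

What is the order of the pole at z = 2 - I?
Factor the denominator:
  z^2 - 2*z + 1 + 2*I = (z - 2 + I)*(z - I)

The numerator P(z) = z^2 + 1 has P(2 - I) = 4 - 4*I ≠ 0, so no factor of (z - 2 + I) cancels.
Near z = 2 - I we can therefore write f(z) = g(z)/(z - 2 + I) with g analytic at 2 - I and g(2 - I) ≠ 0 (g is the numerator divided by the remaining denominator factors).

Hence z = 2 - I is a pole of order 1.

Final answer: 1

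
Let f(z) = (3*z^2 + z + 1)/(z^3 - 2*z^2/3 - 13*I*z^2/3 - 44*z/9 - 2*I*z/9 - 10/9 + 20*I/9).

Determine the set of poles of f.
The singularities of f are the zeros of the denominator. Factoring,
  z^3 - 2*z^2/3 - 13*I*z^2/3 - 44*z/9 - 2*I*z/9 - 10/9 + 20*I/9 = (z + 2/3 - I/3)*(z - 1 - 3*I)*(z - 1/3 - I)
so the candidates are z = -2/3 + I/3, z = 1 + 3*I, z = 1/3 + I.

Check the numerator P(z) = 3*z^2 + z + 1 at each one:
  P(-2/3 + I/3) = 4/3 - I ≠ 0, so z = -2/3 + I/3 is a (simple) pole.
  P(1 + 3*I) = -22 + 21*I ≠ 0, so z = 1 + 3*I is a (simple) pole.
  P(1/3 + I) = -4/3 + 3*I ≠ 0, so z = 1/3 + I is a (simple) pole.

Poles of f: {-2/3 + I/3, 1/3 + I, 1 + 3*I}

Final answer: {-2/3 + I/3, 1/3 + I, 1 + 3*I}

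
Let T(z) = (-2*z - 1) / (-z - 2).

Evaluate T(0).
1/2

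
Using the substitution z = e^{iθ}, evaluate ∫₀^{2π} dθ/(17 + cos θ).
Let J = ∫₀^{2π} dθ/(17 + cos θ).
Put z = e^{iθ}: then cos θ = (z + 1/z)/2, dθ = dz/(iz), and z runs once counterclockwise around |z| = 1:
  J = ∮_{|z|=1} 1/(17 + (z + 1/z)/2) · dz/(iz) = (2/i) ∮_{|z|=1} dz/(z^2 + 34*z + 1).
The roots of z^2 + 34*z + 1 are z = (-17 ± sqrt(17^2 - 1^2)), with sqrt(288) = 12*sqrt(2); their product is 1, so only z₊ = -17 + 12*sqrt(2) lies inside the unit circle (z₋ = -17 - 12*sqrt(2) lies outside).
z₊ is a simple zero of q(z) = z^2 + 34*z + 1, so Res(1/q, z₊) = 1/q'(z₊) with q'(z) = 2*z + 34; and q'(z₊) = (z₊ - z₋) = 24*sqrt(2).
Therefore J = (2/i) · 2πi · 1/(24*sqrt(2)) = 2*pi/(12*sqrt(2)) = sqrt(2)*pi/12

Final answer: sqrt(2)*pi/12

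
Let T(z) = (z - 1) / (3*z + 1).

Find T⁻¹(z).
Set w = T(z) = (z - 1) / (3*z + 1) and solve for z:
  w*(3*z + 1) = z - 1
  w + z*(3*w - 1) + 1 = 0
  z*(3*w - 1) = -w - 1
  z = (w + 1)/(1 - 3*w)
Renaming the variable, T⁻¹(z) = (z + 1)/(-3*z + 1) = (-z - 1)/(3*z - 1).
(Check: ad - bc = 4 ≠ 0, so T is invertible.)

Final answer: (-z - 1)/(3*z - 1)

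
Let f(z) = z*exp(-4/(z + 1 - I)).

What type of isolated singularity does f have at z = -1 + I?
essential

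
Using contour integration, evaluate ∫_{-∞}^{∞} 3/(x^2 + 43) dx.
Let f(z) = 3/(z^2 + 43). The denominator has no real zeros and deg Q - deg P = 2 ≥ 2, so the integral of f over the upper semicircle |z| = R tends to 0 as R → ∞. Closing the contour in the upper half-plane,
  ∫_{-∞}^{∞} f(x) dx = 2πi · Σ Res(f, z_k)  over the poles with Im z_k > 0.

Zeros of the denominator: z^2 + 43 = 0 gives z = ±sqrt(43)*I.
Upper half-plane: z = sqrt(43)*I (simple).

Each pole is a simple zero of Q(z) = z^2 + 43, so Res(f, z₀) = P(z₀)/Q'(z₀) with P(z) = 3, Q'(z) = 2*z:
  Res(f, sqrt(43)*I) = (3)/(2*sqrt(43)*I) = -3*sqrt(43)*I/86

∫_{-∞}^{∞} f(x) dx = 2πi · (-3*sqrt(43)*I/86) = 3*sqrt(43)*pi/43

Final answer: 3*sqrt(43)*pi/43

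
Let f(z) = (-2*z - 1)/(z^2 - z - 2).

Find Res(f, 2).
Write f(z) = P(z)/Q(z) with P(z) = -2*z - 1 and Q(z) = z^2 - z - 2.
The denominator factors as Q(z) = (z - 2)*(z + 1), so z = 2 is a simple zero of Q and P is analytic there; z = 2 is therefore a simple pole and
  Res(f, z₀) = P(z₀)/Q'(z₀).

Q'(z) = 2*z - 1, so Q'(2) = 3.
P(2) = -5.

Res(f, 2) = (-5)/(3) = -5/3

Final answer: -5/3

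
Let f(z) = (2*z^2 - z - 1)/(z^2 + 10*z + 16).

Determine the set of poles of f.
The singularities of f are the zeros of the denominator. Factoring,
  z^2 + 10*z + 16 = (z + 8)*(z + 2)
so the candidates are z = -8, z = -2.

Check the numerator P(z) = 2*z^2 - z - 1 at each one:
  P(-8) = 135 ≠ 0, so z = -8 is a (simple) pole.
  P(-2) = 9 ≠ 0, so z = -2 is a (simple) pole.

Poles of f: {-8, -2}

Final answer: {-8, -2}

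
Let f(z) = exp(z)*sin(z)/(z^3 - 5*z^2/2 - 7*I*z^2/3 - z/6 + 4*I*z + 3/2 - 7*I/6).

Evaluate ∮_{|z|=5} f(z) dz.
By the residue theorem, ∮_C f(z) dz = 2πi · (sum of the residues of f at the poles inside |z| = 5).

The denominator factors as (z - 1 - I/3)*(z - I)*(z - 3/2 - I), so the singularities of f are simple poles at z = 1 + I/3, z = I, z = 3/2 + I.
  |1 + I/3|² = 10/9 < 25 = 5², so this pole is inside the contour.
  |I|² = 1 < 25 = 5², so this pole is inside the contour.
  |3/2 + I|² = 13/4 < 25 = 5², so this pole is inside the contour.

With P(z) = exp(z)*sin(z) and Q(z) = z^3 - 5*z^2/2 - 7*I*z^2/3 - z/6 + 4*I*z + 3/2 - 7*I/6, each pole is simple, so Res(f, z₀) = P(z₀)/Q'(z₀) with Q'(z) = 3*z^2 - 5*z - 14*I*z/3 - 1/6 + 4*I.
  Res(f, 1 + I/3) = P(1 + I/3)/Q'(1 + I/3) = (exp(1 + I/3)*sin(1 + I/3))/(-17/18 - I/3) = (-306/325 + 108*I/325)*exp(1 + I/3)*sin(1 + I/3)
  Res(f, I) = P(I)/Q'(I) = (I*exp(I)*sinh(1))/(3/2 - I) = (-4/13 + 6*I/13)*exp(I)*sinh(1)
  Res(f, 3/2 + I) = P(3/2 + I)/Q'(3/2 + I) = (exp(3/2 + I)*sin(3/2 + I))/(3/4 + I) = (12/25 - 16*I/25)*exp(3/2 + I)*sin(3/2 + I)

Sum of residues inside C: (-306/325 + 108*I/325)*exp(1 + I/3)*sin(1 + I/3) + (-4/13 + 6*I/13)*exp(I)*sinh(1) + (12/25 - 16*I/25)*exp(3/2 + I)*sin(3/2 + I)
∮_C f(z) dz = 2πi · ((-306/325 + 108*I/325)*exp(1 + I/3)*sin(1 + I/3) + (-4/13 + 6*I/13)*exp(I)*sinh(1) + (12/25 - 16*I/25)*exp(3/2 + I)*sin(3/2 + I)) = pi*(-216/325 - 612*I/325)*exp(1 + I/3)*sin(1 + I/3) + pi*(-12/13 - 8*I/13)*exp(I)*sinh(1) + pi*(32/25 + 24*I/25)*exp(3/2 + I)*sin(3/2 + I)

Final answer: pi*(-216/325 - 612*I/325)*exp(1 + I/3)*sin(1 + I/3) + pi*(-12/13 - 8*I/13)*exp(I)*sinh(1) + pi*(32/25 + 24*I/25)*exp(3/2 + I)*sin(3/2 + I)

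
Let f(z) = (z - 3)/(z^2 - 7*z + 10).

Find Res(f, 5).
2/3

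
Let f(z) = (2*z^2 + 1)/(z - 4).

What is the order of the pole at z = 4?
1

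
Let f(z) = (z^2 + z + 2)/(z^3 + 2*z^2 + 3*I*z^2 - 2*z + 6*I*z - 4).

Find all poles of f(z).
The singularities of f are the zeros of the denominator. Factoring,
  z^3 + 2*z^2 + 3*I*z^2 - 2*z + 6*I*z - 4 = (z + 2*I)*(z + I)*(z + 2)
so the candidates are z = -2*I, z = -I, z = -2.

Check the numerator P(z) = z^2 + z + 2 at each one:
  P(-2*I) = -2 - 2*I ≠ 0, so z = -2*I is a (simple) pole.
  P(-I) = 1 - I ≠ 0, so z = -I is a (simple) pole.
  P(-2) = 4 ≠ 0, so z = -2 is a (simple) pole.

Poles of f: {-2, -2*I, -I}

Final answer: {-2, -2*I, -I}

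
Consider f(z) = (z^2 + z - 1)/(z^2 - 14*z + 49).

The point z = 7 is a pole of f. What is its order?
2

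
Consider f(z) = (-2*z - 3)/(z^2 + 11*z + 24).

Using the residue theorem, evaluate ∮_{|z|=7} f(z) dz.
6*I*pi/5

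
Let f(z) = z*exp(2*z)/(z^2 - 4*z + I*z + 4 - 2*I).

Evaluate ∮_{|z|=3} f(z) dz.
4*pi*exp(4) + pi*(-4 + 2*I)*exp(4 - 2*I)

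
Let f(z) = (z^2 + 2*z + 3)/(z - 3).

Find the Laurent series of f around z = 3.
18/(z - 3) + 8 + (z - 3)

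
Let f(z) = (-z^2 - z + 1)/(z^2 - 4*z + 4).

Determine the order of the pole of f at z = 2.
2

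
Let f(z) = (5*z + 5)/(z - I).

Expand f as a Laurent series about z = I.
Put w = z - (I), i.e. z = w + I. The denominator is w, so it suffices to rewrite the numerator in powers of w.

P(z) = 5*z + 5
P(w + I) = 5 + 5*I + 5*w

Dividing each term by w:
  f = (5 + 5*I)/w + 5

Substituting back w = z - I:
  f(z) = (5 + 5*I)/(z - I) + 5

The series is finite because the numerator is a polynomial; the negative powers form the principal part, and the coefficient of 1/(z - I) gives Res(f, I) = 5 + 5*I.

Final answer: (5 + 5*I)/(z - I) + 5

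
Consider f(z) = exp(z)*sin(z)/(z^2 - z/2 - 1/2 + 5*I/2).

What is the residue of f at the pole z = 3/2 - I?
Write f(z) = P(z)/Q(z) with P(z) = exp(z)*sin(z) and Q(z) = z^2 - z/2 - 1/2 + 5*I/2.
The denominator factors as Q(z) = (z - 3/2 + I)*(z + 1 - I), so z = 3/2 - I is a simple zero of Q and P is analytic there; z = 3/2 - I is therefore a simple pole and
  Res(f, z₀) = P(z₀)/Q'(z₀).

Q'(z) = 2*z - 1/2, so Q'(3/2 - I) = 5/2 - 2*I.
P(3/2 - I) = exp(3/2 - I)*sin(3/2 - I).

Res(f, 3/2 - I) = (exp(3/2 - I)*sin(3/2 - I))/(5/2 - 2*I) = (10/41 + 8*I/41)*exp(3/2 - I)*sin(3/2 - I)

Final answer: (10/41 + 8*I/41)*exp(3/2 - I)*sin(3/2 - I)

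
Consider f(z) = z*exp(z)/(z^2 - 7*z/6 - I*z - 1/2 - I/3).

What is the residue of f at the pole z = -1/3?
Write f(z) = P(z)/Q(z) with P(z) = z*exp(z) and Q(z) = z^2 - 7*z/6 - I*z - 1/2 - I/3.
The denominator factors as Q(z) = (z + 1/3)*(z - 3/2 - I), so z = -1/3 is a simple zero of Q and P is analytic there; z = -1/3 is therefore a simple pole and
  Res(f, z₀) = P(z₀)/Q'(z₀).

Q'(z) = 2*z - 7/6 - I, so Q'(-1/3) = -11/6 - I.
P(-1/3) = -exp(-1/3)/3.

Res(f, -1/3) = (-exp(-1/3)/3)/(-11/6 - I) = (22/157 - 12*I/157)*exp(-1/3)

Final answer: (22/157 - 12*I/157)*exp(-1/3)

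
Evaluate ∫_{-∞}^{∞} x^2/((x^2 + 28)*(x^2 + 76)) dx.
Let f(z) = z^2/((z^2 + 28)*(z^2 + 76)). The denominator has no real zeros and deg Q - deg P = 2 ≥ 2, so the integral of f over the upper semicircle |z| = R tends to 0 as R → ∞. Closing the contour in the upper half-plane,
  ∫_{-∞}^{∞} f(x) dx = 2πi · Σ Res(f, z_k)  over the poles with Im z_k > 0.

Zeros of the denominator: z^2 + 28 = 0 gives z = ±2*sqrt(7)*I; z^2 + 76 = 0 gives z = ±2*sqrt(19)*I.
Upper half-plane: z = 2*sqrt(19)*I, z = 2*sqrt(7)*I (simple).

Each pole is a simple zero of Q(z) = z^4 + 104*z^2 + 2128, so Res(f, z₀) = P(z₀)/Q'(z₀) with P(z) = z^2, Q'(z) = 4*z^3 + 208*z:
  Res(f, 2*sqrt(19)*I) = (-76)/(-192*sqrt(19)*I) = -sqrt(19)*I/48
  Res(f, 2*sqrt(7)*I) = (-28)/(192*sqrt(7)*I) = sqrt(7)*I/48

Sum of residues: I*(-sqrt(19) + sqrt(7))/48
∫_{-∞}^{∞} f(x) dx = 2πi · (I*(-sqrt(19) + sqrt(7))/48) = pi*(-sqrt(7) + sqrt(19))/24

Final answer: pi*(-sqrt(7) + sqrt(19))/24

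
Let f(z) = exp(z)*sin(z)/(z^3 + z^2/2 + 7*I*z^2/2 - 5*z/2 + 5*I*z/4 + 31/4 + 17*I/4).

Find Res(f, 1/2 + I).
Write f(z) = P(z)/Q(z) with P(z) = exp(z)*sin(z) and Q(z) = z^3 + z^2/2 + 7*I*z^2/2 - 5*z/2 + 5*I*z/4 + 31/4 + 17*I/4.
The denominator factors as Q(z) = (z - 1/2 - I)*(z + 2 + 3*I/2)*(z - 1 + 3*I), so z = 1/2 + I is a simple zero of Q and P is analytic there; z = 1/2 + I is therefore a simple pole and
  Res(f, z₀) = P(z₀)/Q'(z₀).

Q'(z) = 3*z^2 + z + 7*I*z - 5/2 + 5*I/4, so Q'(1/2 + I) = -45/4 + 35*I/4.
P(1/2 + I) = exp(1/2 + I)*sin(1/2 + I).

Res(f, 1/2 + I) = (exp(1/2 + I)*sin(1/2 + I))/(-45/4 + 35*I/4) = (-18/325 - 14*I/325)*exp(1/2 + I)*sin(1/2 + I)

Final answer: (-18/325 - 14*I/325)*exp(1/2 + I)*sin(1/2 + I)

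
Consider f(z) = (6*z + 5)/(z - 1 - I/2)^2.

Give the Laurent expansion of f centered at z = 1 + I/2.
Put w = z - (1 + I/2), i.e. z = w + 1 + I/2. The denominator is w^2, so it suffices to rewrite the numerator in powers of w.

P(z) = 6*z + 5
P(w + 1 + I/2) = 11 + 3*I + 6*w

Dividing each term by w^2:
  f = (11 + 3*I)/w^2 + 6/w

Substituting back w = z - 1 - I/2:
  f(z) = (11 + 3*I)/(z - 1 - I/2)^2 + 6/(z - 1 - I/2)

The series is finite because the numerator is a polynomial; the negative powers form the principal part, and the coefficient of 1/(z - 1 - I/2) gives Res(f, 1 + I/2) = 6.

Final answer: (11 + 3*I)/(z - 1 - I/2)^2 + 6/(z - 1 - I/2)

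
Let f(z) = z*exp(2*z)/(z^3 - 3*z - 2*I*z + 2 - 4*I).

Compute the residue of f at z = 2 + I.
Write f(z) = P(z)/Q(z) with P(z) = z*exp(2*z) and Q(z) = z^3 - 3*z - 2*I*z + 2 - 4*I.
The denominator factors as Q(z) = (z + 2)*(z + I)*(z - 2 - I), so z = 2 + I is a simple zero of Q and P is analytic there; z = 2 + I is therefore a simple pole and
  Res(f, z₀) = P(z₀)/Q'(z₀).

Q'(z) = 3*z^2 - 3 - 2*I, so Q'(2 + I) = 6 + 10*I.
P(2 + I) = (2 + I)*exp(4 + 2*I).

Res(f, 2 + I) = ((2 + I)*exp(4 + 2*I))/(6 + 10*I) = (11/68 - 7*I/68)*exp(4 + 2*I)

Final answer: (11/68 - 7*I/68)*exp(4 + 2*I)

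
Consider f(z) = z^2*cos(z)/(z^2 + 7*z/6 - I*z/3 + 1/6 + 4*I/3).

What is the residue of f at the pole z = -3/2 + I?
(-525/442 + 123*I/221)*cos(3/2 - I)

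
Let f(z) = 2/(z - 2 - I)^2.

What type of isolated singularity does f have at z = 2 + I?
Write f(z) = g(z)/(z - 2 - I)^2 with g(z) = 2.
g is entire and g(2 + I) = 2 ≠ 0, so no factor of (z - 2 - I) cancels: the Laurent expansion of f about z = 2 + I starts at the power -2, i.e. lim_{z→z₀} (z - z₀)^2 f(z) = 2 is finite and nonzero.
So z = 2 + I is a pole of order 2.

Final answer: pole of order 2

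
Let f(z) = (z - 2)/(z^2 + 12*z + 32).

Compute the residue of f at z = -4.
-3/2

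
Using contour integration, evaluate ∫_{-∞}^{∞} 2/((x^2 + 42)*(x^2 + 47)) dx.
Let f(z) = 2/((z^2 + 42)*(z^2 + 47)). The denominator has no real zeros and deg Q - deg P = 4 ≥ 2, so the integral of f over the upper semicircle |z| = R tends to 0 as R → ∞. Closing the contour in the upper half-plane,
  ∫_{-∞}^{∞} f(x) dx = 2πi · Σ Res(f, z_k)  over the poles with Im z_k > 0.

Zeros of the denominator: z^2 + 42 = 0 gives z = ±sqrt(42)*I; z^2 + 47 = 0 gives z = ±sqrt(47)*I.
Upper half-plane: z = sqrt(42)*I, z = sqrt(47)*I (simple).

Each pole is a simple zero of Q(z) = z^4 + 89*z^2 + 1974, so Res(f, z₀) = P(z₀)/Q'(z₀) with P(z) = 2, Q'(z) = 4*z^3 + 178*z:
  Res(f, sqrt(42)*I) = (2)/(10*sqrt(42)*I) = -sqrt(42)*I/210
  Res(f, sqrt(47)*I) = (2)/(-10*sqrt(47)*I) = sqrt(47)*I/235

Sum of residues: I*(-sqrt(42)/210 + sqrt(47)/235)
∫_{-∞}^{∞} f(x) dx = 2πi · (I*(-sqrt(42)/210 + sqrt(47)/235)) = pi*(-42*sqrt(47) + 47*sqrt(42))/4935

Final answer: pi*(-42*sqrt(47) + 47*sqrt(42))/4935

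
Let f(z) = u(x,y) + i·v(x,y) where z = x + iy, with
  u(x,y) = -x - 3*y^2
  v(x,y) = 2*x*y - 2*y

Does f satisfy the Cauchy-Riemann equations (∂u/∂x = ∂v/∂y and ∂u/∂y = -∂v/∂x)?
∂u/∂x = -1
∂v/∂y = 2*x - 2
∂u/∂y = -6*y
∂v/∂x = 2*y
∂u/∂x ≠ ∂v/∂y and ∂u/∂y ≠ -∂v/∂x; the Cauchy-Riemann equations are not satisfied, so f is not analytic.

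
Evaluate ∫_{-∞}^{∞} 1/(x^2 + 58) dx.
sqrt(58)*pi/58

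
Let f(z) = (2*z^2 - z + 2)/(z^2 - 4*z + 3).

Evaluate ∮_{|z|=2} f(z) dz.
By the residue theorem, ∮_C f(z) dz = 2πi · (sum of the residues of f at the poles inside |z| = 2).

The denominator factors as (z - 1)*(z - 3), so the singularities of f are simple poles at z = 1, z = 3.
  |1|² = 1 < 4 = 2², so this pole is inside the contour.
  |3|² = 9 > 4 = 2², so this pole is outside the contour.

With P(z) = 2*z^2 - z + 2 and Q(z) = z^2 - 4*z + 3, each pole is simple, so Res(f, z₀) = P(z₀)/Q'(z₀) with Q'(z) = 2*z - 4.
  Res(f, 1) = P(1)/Q'(1) = (3)/(-2) = -3/2

∮_C f(z) dz = 2πi · (-3/2) = -3*I*pi

Final answer: -3*I*pi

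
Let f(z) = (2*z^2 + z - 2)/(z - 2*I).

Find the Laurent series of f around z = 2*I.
Put w = z - (2*I), i.e. z = w + 2*I. The denominator is w, so it suffices to rewrite the numerator in powers of w.

P(z) = 2*z^2 + z - 2
P(w + 2*I) = -10 + 2*I + (1 + 8*I)*w + 2*w^2

Dividing each term by w:
  f = (-10 + 2*I)/w + 1 + 8*I + 2*w

Substituting back w = z - 2*I:
  f(z) = (-10 + 2*I)/(z - 2*I) + 1 + 8*I + 2*(z - 2*I)

The series is finite because the numerator is a polynomial; the negative powers form the principal part, and the coefficient of 1/(z - 2*I) gives Res(f, 2*I) = -10 + 2*I.

Final answer: (-10 + 2*I)/(z - 2*I) + 1 + 8*I + 2*(z - 2*I)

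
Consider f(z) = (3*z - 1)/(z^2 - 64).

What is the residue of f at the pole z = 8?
Write f(z) = P(z)/Q(z) with P(z) = 3*z - 1 and Q(z) = z^2 - 64.
The denominator factors as Q(z) = (z + 8)*(z - 8), so z = 8 is a simple zero of Q and P is analytic there; z = 8 is therefore a simple pole and
  Res(f, z₀) = P(z₀)/Q'(z₀).

Q'(z) = 2*z, so Q'(8) = 16.
P(8) = 23.

Res(f, 8) = (23)/(16) = 23/16

Final answer: 23/16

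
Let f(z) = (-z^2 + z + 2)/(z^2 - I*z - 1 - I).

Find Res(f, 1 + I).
Write f(z) = P(z)/Q(z) with P(z) = -z^2 + z + 2 and Q(z) = z^2 - I*z - 1 - I.
The denominator factors as Q(z) = (z + 1)*(z - 1 - I), so z = 1 + I is a simple zero of Q and P is analytic there; z = 1 + I is therefore a simple pole and
  Res(f, z₀) = P(z₀)/Q'(z₀).

Q'(z) = 2*z - I, so Q'(1 + I) = 2 + I.
P(1 + I) = 3 - I.

Res(f, 1 + I) = (3 - I)/(2 + I) = 1 - I

Final answer: 1 - I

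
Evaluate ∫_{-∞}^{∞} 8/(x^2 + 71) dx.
Let f(z) = 8/(z^2 + 71). The denominator has no real zeros and deg Q - deg P = 2 ≥ 2, so the integral of f over the upper semicircle |z| = R tends to 0 as R → ∞. Closing the contour in the upper half-plane,
  ∫_{-∞}^{∞} f(x) dx = 2πi · Σ Res(f, z_k)  over the poles with Im z_k > 0.

Zeros of the denominator: z^2 + 71 = 0 gives z = ±sqrt(71)*I.
Upper half-plane: z = sqrt(71)*I (simple).

Each pole is a simple zero of Q(z) = z^2 + 71, so Res(f, z₀) = P(z₀)/Q'(z₀) with P(z) = 8, Q'(z) = 2*z:
  Res(f, sqrt(71)*I) = (8)/(2*sqrt(71)*I) = -4*sqrt(71)*I/71

∫_{-∞}^{∞} f(x) dx = 2πi · (-4*sqrt(71)*I/71) = 8*sqrt(71)*pi/71

Final answer: 8*sqrt(71)*pi/71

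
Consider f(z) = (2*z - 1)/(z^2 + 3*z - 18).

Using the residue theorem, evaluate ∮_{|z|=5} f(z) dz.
10*I*pi/9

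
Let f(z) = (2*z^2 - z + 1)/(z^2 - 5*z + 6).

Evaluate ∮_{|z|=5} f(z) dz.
By the residue theorem, ∮_C f(z) dz = 2πi · (sum of the residues of f at the poles inside |z| = 5).

The denominator factors as (z - 3)*(z - 2), so the singularities of f are simple poles at z = 3, z = 2.
  |3|² = 9 < 25 = 5², so this pole is inside the contour.
  |2|² = 4 < 25 = 5², so this pole is inside the contour.

With P(z) = 2*z^2 - z + 1 and Q(z) = z^2 - 5*z + 6, each pole is simple, so Res(f, z₀) = P(z₀)/Q'(z₀) with Q'(z) = 2*z - 5.
  Res(f, 3) = P(3)/Q'(3) = (16)/(1) = 16
  Res(f, 2) = P(2)/Q'(2) = (7)/(-1) = -7

Sum of residues inside C: 9
∮_C f(z) dz = 2πi · (9) = 18*I*pi

Final answer: 18*I*pi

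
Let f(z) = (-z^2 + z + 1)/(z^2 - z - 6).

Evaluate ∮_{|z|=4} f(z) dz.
By the residue theorem, ∮_C f(z) dz = 2πi · (sum of the residues of f at the poles inside |z| = 4).

The denominator factors as (z + 2)*(z - 3), so the singularities of f are simple poles at z = -2, z = 3.
  |-2|² = 4 < 16 = 4², so this pole is inside the contour.
  |3|² = 9 < 16 = 4², so this pole is inside the contour.

With P(z) = -z^2 + z + 1 and Q(z) = z^2 - z - 6, each pole is simple, so Res(f, z₀) = P(z₀)/Q'(z₀) with Q'(z) = 2*z - 1.
  Res(f, -2) = P(-2)/Q'(-2) = (-5)/(-5) = 1
  Res(f, 3) = P(3)/Q'(3) = (-5)/(5) = -1

Sum of residues inside C: 0
∮_C f(z) dz = 2πi · (0) = 0

Final answer: 0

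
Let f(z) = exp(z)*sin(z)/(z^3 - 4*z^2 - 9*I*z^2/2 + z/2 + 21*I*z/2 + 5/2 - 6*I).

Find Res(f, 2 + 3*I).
Write f(z) = P(z)/Q(z) with P(z) = exp(z)*sin(z) and Q(z) = z^3 - 4*z^2 - 9*I*z^2/2 + z/2 + 21*I*z/2 + 5/2 - 6*I.
The denominator factors as Q(z) = (z - 2 - 3*I)*(z - 1)*(z - 1 - 3*I/2), so z = 2 + 3*I is a simple zero of Q and P is analytic there; z = 2 + 3*I is therefore a simple pole and
  Res(f, z₀) = P(z₀)/Q'(z₀).

Q'(z) = 3*z^2 - 8*z - 9*I*z + 1/2 + 21*I/2, so Q'(2 + 3*I) = -7/2 + 9*I/2.
P(2 + 3*I) = exp(2 + 3*I)*sin(2 + 3*I).

Res(f, 2 + 3*I) = (exp(2 + 3*I)*sin(2 + 3*I))/(-7/2 + 9*I/2) = (-7/65 - 9*I/65)*exp(2 + 3*I)*sin(2 + 3*I)

Final answer: (-7/65 - 9*I/65)*exp(2 + 3*I)*sin(2 + 3*I)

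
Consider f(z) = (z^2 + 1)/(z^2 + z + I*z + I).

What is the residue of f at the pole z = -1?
Write f(z) = P(z)/Q(z) with P(z) = z^2 + 1 and Q(z) = z^2 + z + I*z + I.
The denominator factors as Q(z) = (z + 1)*(z + I), so z = -1 is a simple zero of Q and P is analytic there; z = -1 is therefore a simple pole and
  Res(f, z₀) = P(z₀)/Q'(z₀).

Q'(z) = 2*z + 1 + I, so Q'(-1) = -1 + I.
P(-1) = 2.

Res(f, -1) = (2)/(-1 + I) = -1 - I

Final answer: -1 - I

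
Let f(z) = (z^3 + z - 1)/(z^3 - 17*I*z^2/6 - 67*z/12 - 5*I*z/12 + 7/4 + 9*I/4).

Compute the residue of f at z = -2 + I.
Write f(z) = P(z)/Q(z) with P(z) = z^3 + z - 1 and Q(z) = z^3 - 17*I*z^2/6 - 67*z/12 - 5*I*z/12 + 7/4 + 9*I/4.
The denominator factors as Q(z) = (z - 1/2 - I/3)*(z - 3/2 - 3*I/2)*(z + 2 - I), so z = -2 + I is a simple zero of Q and P is analytic there; z = -2 + I is therefore a simple pole and
  Res(f, z₀) = P(z₀)/Q'(z₀).

Q'(z) = 3*z^2 - 17*I*z/3 - 67/12 - 5*I/12, so Q'(-2 + I) = 109/12 - 13*I/12.
P(-2 + I) = -5 + 12*I.

Res(f, -2 + I) = (-5 + 12*I)/(109/12 - 13*I/12) = -4206/6025 + 7458*I/6025

Final answer: -4206/6025 + 7458*I/6025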